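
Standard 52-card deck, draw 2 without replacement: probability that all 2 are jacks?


P(all jacks) = (4/52) × (3/51)
= 0.0045

P = 0.0045


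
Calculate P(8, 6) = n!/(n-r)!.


P(8,6) = 8!/2!
= 40320/2
= 20160

P(8,6) = 20160


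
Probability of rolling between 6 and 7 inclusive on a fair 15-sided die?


Favorable outcomes (6 ≤ roll ≤ 7): 2
Total outcomes = 15
P = 2/15 = 0.1333

P = 0.1333


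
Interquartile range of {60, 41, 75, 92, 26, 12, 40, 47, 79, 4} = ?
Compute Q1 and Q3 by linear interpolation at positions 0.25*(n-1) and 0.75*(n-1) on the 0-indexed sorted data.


Sorted: 4, 12, 26, 40, 41, 47, 60, 75, 79, 92
Q1 (25th %ile) = 29.5000
Q3 (75th %ile) = 71.2500
IQR = 71.2500 - 29.5000 = 41.7500

IQR = 41.7500


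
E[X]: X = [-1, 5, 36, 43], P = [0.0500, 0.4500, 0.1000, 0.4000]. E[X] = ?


E[X] = -1*0.0500 + 5*0.4500 + 36*0.1000 + 43*0.4000
= -0.0500 + 2.2500 + 3.6000 + 17.2000
= 23.0000

E[X] = 23.0000


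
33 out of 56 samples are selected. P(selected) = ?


P = 33/56 = 0.5893

P = 0.5893


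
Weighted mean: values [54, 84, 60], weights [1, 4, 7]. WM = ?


Numerator = 54*1 + 84*4 + 60*7 = 810
Denominator = 1 + 4 + 7 = 12
WM = 810/12 = 67.5000

WM = 67.5000


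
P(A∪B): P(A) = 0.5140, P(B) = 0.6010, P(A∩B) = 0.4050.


P(A∪B) = 0.5140 + 0.6010 - 0.4050
= 1.1150 - 0.4050
= 0.7100

P(A∪B) = 0.7100


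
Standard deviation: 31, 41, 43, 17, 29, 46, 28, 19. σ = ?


Mean = 31.7500
Variance = 102.1875
SD = sqrt(102.1875) = 10.1088

SD = 10.1088


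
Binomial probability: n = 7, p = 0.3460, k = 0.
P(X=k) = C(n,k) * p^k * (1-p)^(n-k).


C(7,0) = 1
p^0 = 1.000000
(1-p)^7 = 0.051173
P = 1 * 1.000000 * 0.051173 = 0.0512

P(X=0) = 0.0512


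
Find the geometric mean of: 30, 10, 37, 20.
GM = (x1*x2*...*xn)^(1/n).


Product = 30 × 10 × 37 × 20 = 222000
GM = 222000^(1/4) = 21.7064

GM = 21.7064


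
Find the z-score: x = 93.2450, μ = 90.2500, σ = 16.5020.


z = (93.2450 - 90.2500)/16.5020
= 2.9950/16.5020
= 0.1815

z = 0.1815


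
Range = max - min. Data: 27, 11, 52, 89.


Max = 89, Min = 11
Range = 89 - 11 = 78

Range = 78


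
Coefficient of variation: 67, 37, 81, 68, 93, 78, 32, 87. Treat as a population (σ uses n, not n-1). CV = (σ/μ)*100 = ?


Mean = 67.8750
SD = 20.9549
CV = (20.9549/67.8750)*100 = 30.8728%

CV = 30.8728%


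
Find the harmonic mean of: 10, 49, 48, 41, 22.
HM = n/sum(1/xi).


Sum of reciprocals = 1/10 + 1/49 + 1/48 + 1/41 + 1/22 = 0.211086
HM = 5/0.211086 = 23.6870

HM = 23.6870


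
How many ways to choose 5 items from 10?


C(10,5) = 10!/(5! × 5!)
= 3628800/(120 × 120)
= 252

C(10,5) = 252


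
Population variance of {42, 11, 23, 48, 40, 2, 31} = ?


Mean = 28.1429
Squared deviations: 192.0204, 293.8776, 26.4490, 394.3061, 140.5918, 683.4490, 8.1633
Sum = 1738.8571
Variance = 1738.8571/7 = 248.4082

Variance = 248.4082


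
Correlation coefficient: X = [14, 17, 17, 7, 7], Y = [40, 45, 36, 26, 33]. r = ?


Mean X = 12.4000, Mean Y = 36.0000
SD X = 4.543127, SD Y = 6.418723
Cov = 23.600000
r = 23.600000/(4.543127*6.418723) = 0.8093

r = 0.8093


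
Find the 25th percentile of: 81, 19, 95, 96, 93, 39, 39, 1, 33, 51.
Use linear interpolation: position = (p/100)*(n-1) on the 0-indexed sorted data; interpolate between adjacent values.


Sorted: 1, 19, 33, 39, 39, 51, 81, 93, 95, 96
n = 10
Index = 25/100 * 9 = 2.2500
Lower = data[2] = 33, Upper = data[3] = 39
P25 = 33 + 0.2500*(6) = 34.5000

P25 = 34.5000


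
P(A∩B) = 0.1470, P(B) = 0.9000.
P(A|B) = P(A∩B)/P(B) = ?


P(A|B) = 0.1470/0.9000 = 0.1633

P(A|B) = 0.1633


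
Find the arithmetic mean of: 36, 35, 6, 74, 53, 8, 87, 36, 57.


Sum = 36 + 35 + 6 + 74 + 53 + 8 + 87 + 36 + 57 = 392
n = 9
Mean = 392/9 = 43.5556

Mean = 43.5556


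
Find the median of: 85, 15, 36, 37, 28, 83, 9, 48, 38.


Sorted: 9, 15, 28, 36, 37, 38, 48, 83, 85
n = 9 (odd)
Middle value = 37

Median = 37


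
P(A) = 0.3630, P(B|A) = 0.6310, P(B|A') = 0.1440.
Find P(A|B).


P(B) = P(B|A)*P(A) + P(B|A')*P(A')
= 0.6310*0.3630 + 0.1440*0.6370
= 0.229053 + 0.091728 = 0.320781
P(A|B) = 0.229053/0.320781 = 0.7140

P(A|B) = 0.7140


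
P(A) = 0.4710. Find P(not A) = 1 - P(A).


P(not A) = 1 - 0.4710 = 0.5290

P(not A) = 0.5290


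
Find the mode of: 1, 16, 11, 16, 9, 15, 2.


Frequencies: 1:1, 2:1, 9:1, 11:1, 15:1, 16:2
Max frequency = 2
Mode = 16

Mode = 16


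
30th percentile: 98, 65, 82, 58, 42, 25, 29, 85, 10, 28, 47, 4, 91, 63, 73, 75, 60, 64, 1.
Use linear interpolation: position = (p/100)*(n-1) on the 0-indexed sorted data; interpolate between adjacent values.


Sorted: 1, 4, 10, 25, 28, 29, 42, 47, 58, 60, 63, 64, 65, 73, 75, 82, 85, 91, 98
n = 19
Index = 30/100 * 18 = 5.4000
Lower = data[5] = 29, Upper = data[6] = 42
P30 = 29 + 0.4000*(13) = 34.2000

P30 = 34.2000


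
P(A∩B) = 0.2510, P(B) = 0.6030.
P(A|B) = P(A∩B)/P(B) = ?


P(A|B) = 0.2510/0.6030 = 0.4163

P(A|B) = 0.4163


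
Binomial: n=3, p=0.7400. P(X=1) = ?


C(3,1) = 3
p^1 = 0.740000
(1-p)^2 = 0.067600
P = 3 * 0.740000 * 0.067600 = 0.1501

P(X=1) = 0.1501


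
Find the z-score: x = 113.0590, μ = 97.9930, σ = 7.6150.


z = (113.0590 - 97.9930)/7.6150
= 15.0660/7.6150
= 1.9785

z = 1.9785


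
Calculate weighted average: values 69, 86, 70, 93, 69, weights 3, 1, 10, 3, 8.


Numerator = 69*3 + 86*1 + 70*10 + 93*3 + 69*8 = 1824
Denominator = 3 + 1 + 10 + 3 + 8 = 25
WM = 1824/25 = 72.9600

WM = 72.9600


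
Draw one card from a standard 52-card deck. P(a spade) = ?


13 spades in 52 cards
P = 13/52 = 0.2500

P = 0.2500


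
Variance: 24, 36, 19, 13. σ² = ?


Mean = 23.0000
Squared deviations: 1.0000, 169.0000, 16.0000, 100.0000
Sum = 286.0000
Variance = 286.0000/4 = 71.5000

Variance = 71.5000


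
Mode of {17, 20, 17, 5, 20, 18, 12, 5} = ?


Frequencies: 5:2, 12:1, 17:2, 18:1, 20:2
Max frequency = 2
Mode = 5, 17, 20

Mode = 5, 17, 20


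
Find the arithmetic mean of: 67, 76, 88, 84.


Sum = 67 + 76 + 88 + 84 = 315
n = 4
Mean = 315/4 = 78.7500

Mean = 78.7500


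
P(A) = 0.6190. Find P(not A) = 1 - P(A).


P(not A) = 1 - 0.6190 = 0.3810

P(not A) = 0.3810


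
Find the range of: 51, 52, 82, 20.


Max = 82, Min = 20
Range = 82 - 20 = 62

Range = 62


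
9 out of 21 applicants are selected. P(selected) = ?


P = 9/21 = 0.4286

P = 0.4286


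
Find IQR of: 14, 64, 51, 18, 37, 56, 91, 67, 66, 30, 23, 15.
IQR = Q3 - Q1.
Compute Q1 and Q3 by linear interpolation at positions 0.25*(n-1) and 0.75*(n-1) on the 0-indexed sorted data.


Sorted: 14, 15, 18, 23, 30, 37, 51, 56, 64, 66, 67, 91
Q1 (25th %ile) = 21.7500
Q3 (75th %ile) = 64.5000
IQR = 64.5000 - 21.7500 = 42.7500

IQR = 42.7500


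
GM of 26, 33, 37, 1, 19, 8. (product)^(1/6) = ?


Product = 26 × 33 × 37 × 1 × 19 × 8 = 4825392
GM = 4825392^(1/6) = 12.9994

GM = 12.9994


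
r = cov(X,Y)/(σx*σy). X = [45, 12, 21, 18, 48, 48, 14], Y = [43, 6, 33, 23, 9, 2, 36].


Mean X = 29.4286, Mean Y = 21.7143
SD X = 15.472161, SD Y = 15.040083
Cov = -46.734694
r = -46.734694/(15.472161*15.040083) = -0.2008

r = -0.2008


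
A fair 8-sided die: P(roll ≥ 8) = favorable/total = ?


Favorable outcomes (roll ≥ 8): 1
Total outcomes = 8
P = 1/8 = 0.1250

P = 0.1250


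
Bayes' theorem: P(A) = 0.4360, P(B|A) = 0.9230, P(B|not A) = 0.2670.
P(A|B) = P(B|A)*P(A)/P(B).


P(B) = P(B|A)*P(A) + P(B|A')*P(A')
= 0.9230*0.4360 + 0.2670*0.5640
= 0.402428 + 0.150588 = 0.553016
P(A|B) = 0.402428/0.553016 = 0.7277

P(A|B) = 0.7277


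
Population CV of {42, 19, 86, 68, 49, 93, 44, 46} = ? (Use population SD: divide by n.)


Mean = 55.8750
SD = 23.1054
CV = (23.1054/55.8750)*100 = 41.3519%

CV = 41.3519%


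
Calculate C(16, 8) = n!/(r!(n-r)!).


C(16,8) = 16!/(8! × 8!)
= 20922789888000/(40320 × 40320)
= 12870

C(16,8) = 12870


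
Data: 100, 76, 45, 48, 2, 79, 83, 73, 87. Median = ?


Sorted: 2, 45, 48, 73, 76, 79, 83, 87, 100
n = 9 (odd)
Middle value = 76

Median = 76


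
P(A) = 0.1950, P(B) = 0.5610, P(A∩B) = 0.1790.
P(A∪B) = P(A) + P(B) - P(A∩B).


P(A∪B) = 0.1950 + 0.5610 - 0.1790
= 0.7560 - 0.1790
= 0.5770

P(A∪B) = 0.5770


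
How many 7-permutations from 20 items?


P(20,7) = 20!/13!
= 2432902008176640000/6227020800
= 390700800

P(20,7) = 390700800


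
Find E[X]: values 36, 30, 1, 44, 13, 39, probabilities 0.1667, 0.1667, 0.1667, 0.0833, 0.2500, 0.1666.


E[X] = 36*0.1667 + 30*0.1667 + 1*0.1667 + 44*0.0833 + 13*0.2500 + 39*0.1666
= 6.0012 + 5.0010 + 0.1667 + 3.6652 + 3.2500 + 6.4974
= 24.5815

E[X] = 24.5815


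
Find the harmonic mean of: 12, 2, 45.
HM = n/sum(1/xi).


Sum of reciprocals = 1/12 + 1/2 + 1/45 = 0.605556
HM = 3/0.605556 = 4.9541

HM = 4.9541


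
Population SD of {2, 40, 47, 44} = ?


Mean = 33.2500
Variance = 331.6875
SD = sqrt(331.6875) = 18.2123

SD = 18.2123


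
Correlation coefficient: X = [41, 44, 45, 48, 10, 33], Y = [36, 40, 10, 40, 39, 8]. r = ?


Mean X = 36.8333, Mean Y = 28.8333
SD X = 12.876551, SD Y = 14.099842
Cov = -18.694444
r = -18.694444/(12.876551*14.099842) = -0.1030

r = -0.1030


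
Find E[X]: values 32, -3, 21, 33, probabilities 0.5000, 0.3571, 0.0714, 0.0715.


E[X] = 32*0.5000 - 3*0.3571 + 21*0.0714 + 33*0.0715
= 16.0000 - 1.0713 + 1.4994 + 2.3595
= 18.7876

E[X] = 18.7876


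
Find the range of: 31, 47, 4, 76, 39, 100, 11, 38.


Max = 100, Min = 4
Range = 100 - 4 = 96

Range = 96


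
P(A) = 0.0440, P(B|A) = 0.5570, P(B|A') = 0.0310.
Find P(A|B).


P(B) = P(B|A)*P(A) + P(B|A')*P(A')
= 0.5570*0.0440 + 0.0310*0.9560
= 0.024508 + 0.029636 = 0.054144
P(A|B) = 0.024508/0.054144 = 0.4526

P(A|B) = 0.4526


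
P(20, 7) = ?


P(20,7) = 20!/13!
= 2432902008176640000/6227020800
= 390700800

P(20,7) = 390700800


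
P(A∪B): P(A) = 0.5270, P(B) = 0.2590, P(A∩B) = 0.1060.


P(A∪B) = 0.5270 + 0.2590 - 0.1060
= 0.7860 - 0.1060
= 0.6800

P(A∪B) = 0.6800


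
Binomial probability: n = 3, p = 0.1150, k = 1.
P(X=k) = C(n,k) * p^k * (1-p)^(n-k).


C(3,1) = 3
p^1 = 0.115000
(1-p)^2 = 0.783225
P = 3 * 0.115000 * 0.783225 = 0.2702

P(X=1) = 0.2702


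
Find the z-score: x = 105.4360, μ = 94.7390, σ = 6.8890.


z = (105.4360 - 94.7390)/6.8890
= 10.6970/6.8890
= 1.5528

z = 1.5528


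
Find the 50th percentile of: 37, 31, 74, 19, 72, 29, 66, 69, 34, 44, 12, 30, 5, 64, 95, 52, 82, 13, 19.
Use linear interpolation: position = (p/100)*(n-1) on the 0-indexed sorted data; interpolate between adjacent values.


Sorted: 5, 12, 13, 19, 19, 29, 30, 31, 34, 37, 44, 52, 64, 66, 69, 72, 74, 82, 95
n = 19
Index = 50/100 * 18 = 9.0000
Lower = data[9] = 37, Upper = data[10] = 44
P50 = 37 + 0*(7) = 37.0000

P50 = 37.0000


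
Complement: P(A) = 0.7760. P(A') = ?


P(not A) = 1 - 0.7760 = 0.2240

P(not A) = 0.2240


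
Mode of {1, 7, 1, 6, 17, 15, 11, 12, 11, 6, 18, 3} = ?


Frequencies: 1:2, 3:1, 6:2, 7:1, 11:2, 12:1, 15:1, 17:1, 18:1
Max frequency = 2
Mode = 1, 6, 11

Mode = 1, 6, 11


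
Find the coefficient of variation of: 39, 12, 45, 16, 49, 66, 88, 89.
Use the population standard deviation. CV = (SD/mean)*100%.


Mean = 50.5000
SD = 27.3084
CV = (27.3084/50.5000)*100 = 54.0761%

CV = 54.0761%


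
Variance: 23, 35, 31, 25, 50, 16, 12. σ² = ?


Mean = 27.4286
Squared deviations: 19.6122, 57.3265, 12.7551, 5.8980, 509.4694, 130.6122, 238.0408
Sum = 973.7143
Variance = 973.7143/7 = 139.1020

Variance = 139.1020


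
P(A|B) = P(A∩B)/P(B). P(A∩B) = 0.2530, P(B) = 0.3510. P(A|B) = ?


P(A|B) = 0.2530/0.3510 = 0.7208

P(A|B) = 0.7208


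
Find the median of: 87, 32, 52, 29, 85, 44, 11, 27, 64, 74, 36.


Sorted: 11, 27, 29, 32, 36, 44, 52, 64, 74, 85, 87
n = 11 (odd)
Middle value = 44

Median = 44


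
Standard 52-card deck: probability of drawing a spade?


13 spades in 52 cards
P = 13/52 = 0.2500

P = 0.2500


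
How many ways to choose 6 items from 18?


C(18,6) = 18!/(6! × 12!)
= 6402373705728000/(720 × 479001600)
= 18564

C(18,6) = 18564


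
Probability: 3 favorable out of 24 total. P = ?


P = 3/24 = 0.1250

P = 0.1250


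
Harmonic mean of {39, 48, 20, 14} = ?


Sum of reciprocals = 1/39 + 1/48 + 1/20 + 1/14 = 0.167903
HM = 4/0.167903 = 23.8233

HM = 23.8233


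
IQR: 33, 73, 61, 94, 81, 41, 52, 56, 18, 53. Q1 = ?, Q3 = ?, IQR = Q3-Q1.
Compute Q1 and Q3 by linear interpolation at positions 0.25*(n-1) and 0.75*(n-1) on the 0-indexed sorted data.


Sorted: 18, 33, 41, 52, 53, 56, 61, 73, 81, 94
Q1 (25th %ile) = 43.7500
Q3 (75th %ile) = 70.0000
IQR = 70.0000 - 43.7500 = 26.2500

IQR = 26.2500


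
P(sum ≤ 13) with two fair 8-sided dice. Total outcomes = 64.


Total outcomes = 8×8 = 64
Favorable (sum ≤ 13): 58
P = 58/64 = 0.9062

P = 0.9062


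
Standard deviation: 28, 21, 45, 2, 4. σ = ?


Mean = 20.0000
Variance = 254.0000
SD = sqrt(254.0000) = 15.9374

SD = 15.9374


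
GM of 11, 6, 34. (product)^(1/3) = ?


Product = 11 × 6 × 34 = 2244
GM = 2244^(1/3) = 13.0920

GM = 13.0920


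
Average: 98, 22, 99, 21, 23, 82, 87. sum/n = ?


Sum = 98 + 22 + 99 + 21 + 23 + 82 + 87 = 432
n = 7
Mean = 432/7 = 61.7143

Mean = 61.7143


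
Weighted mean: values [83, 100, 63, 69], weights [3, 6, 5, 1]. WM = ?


Numerator = 83*3 + 100*6 + 63*5 + 69*1 = 1233
Denominator = 3 + 6 + 5 + 1 = 15
WM = 1233/15 = 82.2000

WM = 82.2000


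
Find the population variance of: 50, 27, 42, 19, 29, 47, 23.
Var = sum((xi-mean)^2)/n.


Mean = 33.8571
Squared deviations: 260.5918, 47.0204, 66.3061, 220.7347, 23.5918, 172.7347, 117.8776
Sum = 908.8571
Variance = 908.8571/7 = 129.8367

Variance = 129.8367


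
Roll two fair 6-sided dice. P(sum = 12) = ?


Total outcomes = 6×6 = 36
Favorable (sum = 12): 1
P = 1/36 = 0.0278

P = 0.0278


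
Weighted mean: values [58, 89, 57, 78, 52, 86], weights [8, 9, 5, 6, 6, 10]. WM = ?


Numerator = 58*8 + 89*9 + 57*5 + 78*6 + 52*6 + 86*10 = 3190
Denominator = 8 + 9 + 5 + 6 + 6 + 10 = 44
WM = 3190/44 = 72.5000

WM = 72.5000


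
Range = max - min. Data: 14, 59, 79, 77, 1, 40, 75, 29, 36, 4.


Max = 79, Min = 1
Range = 79 - 1 = 78

Range = 78


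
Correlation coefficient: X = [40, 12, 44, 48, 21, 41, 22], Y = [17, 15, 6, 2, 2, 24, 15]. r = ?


Mean X = 32.5714, Mean Y = 11.5714
SD X = 12.893599, SD Y = 7.761759
Cov = -8.897959
r = -8.897959/(12.893599*7.761759) = -0.0889

r = -0.0889


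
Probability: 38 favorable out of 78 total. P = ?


P = 38/78 = 0.4872

P = 0.4872


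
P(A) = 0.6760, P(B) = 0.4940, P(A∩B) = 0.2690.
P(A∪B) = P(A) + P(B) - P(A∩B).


P(A∪B) = 0.6760 + 0.4940 - 0.2690
= 1.1700 - 0.2690
= 0.9010

P(A∪B) = 0.9010


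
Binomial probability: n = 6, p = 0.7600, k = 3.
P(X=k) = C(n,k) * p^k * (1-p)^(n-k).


C(6,3) = 20
p^3 = 0.438976
(1-p)^3 = 0.013824
P = 20 * 0.438976 * 0.013824 = 0.1214

P(X=3) = 0.1214


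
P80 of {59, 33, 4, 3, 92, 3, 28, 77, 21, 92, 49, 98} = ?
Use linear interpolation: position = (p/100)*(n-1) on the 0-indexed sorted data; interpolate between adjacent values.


Sorted: 3, 3, 4, 21, 28, 33, 49, 59, 77, 92, 92, 98
n = 12
Index = 80/100 * 11 = 8.8000
Lower = data[8] = 77, Upper = data[9] = 92
P80 = 77 + 0.8000*(15) = 89.0000

P80 = 89.0000


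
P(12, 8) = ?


P(12,8) = 12!/4!
= 479001600/24
= 19958400

P(12,8) = 19958400


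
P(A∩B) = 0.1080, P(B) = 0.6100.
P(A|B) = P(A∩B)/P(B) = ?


P(A|B) = 0.1080/0.6100 = 0.1770

P(A|B) = 0.1770


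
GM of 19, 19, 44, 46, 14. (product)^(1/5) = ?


Product = 19 × 19 × 44 × 46 × 14 = 10229296
GM = 10229296^(1/5) = 25.2330

GM = 25.2330


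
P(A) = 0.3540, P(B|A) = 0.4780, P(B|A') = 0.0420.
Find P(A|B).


P(B) = P(B|A)*P(A) + P(B|A')*P(A')
= 0.4780*0.3540 + 0.0420*0.6460
= 0.169212 + 0.027132 = 0.196344
P(A|B) = 0.169212/0.196344 = 0.8618

P(A|B) = 0.8618


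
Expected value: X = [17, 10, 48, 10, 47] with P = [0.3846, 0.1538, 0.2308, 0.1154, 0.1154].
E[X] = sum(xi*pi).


E[X] = 17*0.3846 + 10*0.1538 + 48*0.2308 + 10*0.1154 + 47*0.1154
= 6.5382 + 1.5380 + 11.0784 + 1.1540 + 5.4238
= 25.7324

E[X] = 25.7324


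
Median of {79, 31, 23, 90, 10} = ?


Sorted: 10, 23, 31, 79, 90
n = 5 (odd)
Middle value = 31

Median = 31


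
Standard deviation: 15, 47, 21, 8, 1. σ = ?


Mean = 18.4000
Variance = 249.4400
SD = sqrt(249.4400) = 15.7937

SD = 15.7937


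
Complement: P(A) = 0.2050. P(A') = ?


P(not A) = 1 - 0.2050 = 0.7950

P(not A) = 0.7950


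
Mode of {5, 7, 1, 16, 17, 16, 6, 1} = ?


Frequencies: 1:2, 5:1, 6:1, 7:1, 16:2, 17:1
Max frequency = 2
Mode = 1, 16

Mode = 1, 16


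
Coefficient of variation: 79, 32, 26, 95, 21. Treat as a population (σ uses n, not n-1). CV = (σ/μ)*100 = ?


Mean = 50.6000
SD = 30.3486
CV = (30.3486/50.6000)*100 = 59.9776%

CV = 59.9776%


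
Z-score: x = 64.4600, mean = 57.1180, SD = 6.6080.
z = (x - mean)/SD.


z = (64.4600 - 57.1180)/6.6080
= 7.3420/6.6080
= 1.1111

z = 1.1111


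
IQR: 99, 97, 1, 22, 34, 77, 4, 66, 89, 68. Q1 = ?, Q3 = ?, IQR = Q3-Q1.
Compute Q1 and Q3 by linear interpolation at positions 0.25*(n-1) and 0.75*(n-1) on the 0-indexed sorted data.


Sorted: 1, 4, 22, 34, 66, 68, 77, 89, 97, 99
Q1 (25th %ile) = 25.0000
Q3 (75th %ile) = 86.0000
IQR = 86.0000 - 25.0000 = 61.0000

IQR = 61.0000


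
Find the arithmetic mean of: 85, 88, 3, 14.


Sum = 85 + 88 + 3 + 14 = 190
n = 4
Mean = 190/4 = 47.5000

Mean = 47.5000


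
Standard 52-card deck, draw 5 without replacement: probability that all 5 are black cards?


P(all black cards) = (26/52) × (25/51) × (24/50) × (23/49) × (22/48)
= 0.0253

P = 0.0253


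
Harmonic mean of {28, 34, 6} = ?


Sum of reciprocals = 1/28 + 1/34 + 1/6 = 0.231793
HM = 3/0.231793 = 12.9426

HM = 12.9426


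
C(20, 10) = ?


C(20,10) = 20!/(10! × 10!)
= 2432902008176640000/(3628800 × 3628800)
= 184756

C(20,10) = 184756


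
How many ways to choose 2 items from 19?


C(19,2) = 19!/(2! × 17!)
= 121645100408832000/(2 × 355687428096000)
= 171

C(19,2) = 171


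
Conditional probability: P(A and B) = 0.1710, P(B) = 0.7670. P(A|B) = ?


P(A|B) = 0.1710/0.7670 = 0.2229

P(A|B) = 0.2229


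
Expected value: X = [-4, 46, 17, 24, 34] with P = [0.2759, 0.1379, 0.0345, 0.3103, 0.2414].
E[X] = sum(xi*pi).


E[X] = -4*0.2759 + 46*0.1379 + 17*0.0345 + 24*0.3103 + 34*0.2414
= -1.1036 + 6.3434 + 0.5865 + 7.4472 + 8.2076
= 21.4811

E[X] = 21.4811


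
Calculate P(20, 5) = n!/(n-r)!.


P(20,5) = 20!/15!
= 2432902008176640000/1307674368000
= 1860480

P(20,5) = 1860480


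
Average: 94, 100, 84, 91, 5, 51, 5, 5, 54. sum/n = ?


Sum = 94 + 100 + 84 + 91 + 5 + 51 + 5 + 5 + 54 = 489
n = 9
Mean = 489/9 = 54.3333

Mean = 54.3333


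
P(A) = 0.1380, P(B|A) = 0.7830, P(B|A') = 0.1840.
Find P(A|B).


P(B) = P(B|A)*P(A) + P(B|A')*P(A')
= 0.7830*0.1380 + 0.1840*0.8620
= 0.108054 + 0.158608 = 0.266662
P(A|B) = 0.108054/0.266662 = 0.4052

P(A|B) = 0.4052


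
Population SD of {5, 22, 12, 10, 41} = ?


Mean = 18.0000
Variance = 162.8000
SD = sqrt(162.8000) = 12.7593

SD = 12.7593


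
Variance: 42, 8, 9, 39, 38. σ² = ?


Mean = 27.2000
Squared deviations: 219.0400, 368.6400, 331.2400, 139.2400, 116.6400
Sum = 1174.8000
Variance = 1174.8000/5 = 234.9600

Variance = 234.9600


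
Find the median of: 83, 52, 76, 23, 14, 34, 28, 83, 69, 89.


Sorted: 14, 23, 28, 34, 52, 69, 76, 83, 83, 89
n = 10 (even)
Middle values: 52 and 69
Median = (52+69)/2 = 60.5000

Median = 60.5000


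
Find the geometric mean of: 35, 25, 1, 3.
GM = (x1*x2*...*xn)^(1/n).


Product = 35 × 25 × 1 × 3 = 2625
GM = 2625^(1/4) = 7.1578

GM = 7.1578


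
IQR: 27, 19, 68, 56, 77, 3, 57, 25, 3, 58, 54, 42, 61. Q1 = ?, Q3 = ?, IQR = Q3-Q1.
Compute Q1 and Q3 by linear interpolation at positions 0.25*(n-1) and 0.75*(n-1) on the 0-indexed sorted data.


Sorted: 3, 3, 19, 25, 27, 42, 54, 56, 57, 58, 61, 68, 77
Q1 (25th %ile) = 25.0000
Q3 (75th %ile) = 58.0000
IQR = 58.0000 - 25.0000 = 33.0000

IQR = 33.0000


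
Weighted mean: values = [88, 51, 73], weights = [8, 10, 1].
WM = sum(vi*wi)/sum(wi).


Numerator = 88*8 + 51*10 + 73*1 = 1287
Denominator = 8 + 10 + 1 = 19
WM = 1287/19 = 67.7368

WM = 67.7368


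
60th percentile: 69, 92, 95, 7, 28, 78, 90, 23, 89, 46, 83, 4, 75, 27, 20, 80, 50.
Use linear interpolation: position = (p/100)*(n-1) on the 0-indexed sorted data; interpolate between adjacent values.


Sorted: 4, 7, 20, 23, 27, 28, 46, 50, 69, 75, 78, 80, 83, 89, 90, 92, 95
n = 17
Index = 60/100 * 16 = 9.6000
Lower = data[9] = 75, Upper = data[10] = 78
P60 = 75 + 0.6000*(3) = 76.8000

P60 = 76.8000


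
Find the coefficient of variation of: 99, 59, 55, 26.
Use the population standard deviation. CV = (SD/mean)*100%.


Mean = 59.7500
SD = 25.9940
CV = (25.9940/59.7500)*100 = 43.5046%

CV = 43.5046%


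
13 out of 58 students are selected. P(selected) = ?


P = 13/58 = 0.2241

P = 0.2241


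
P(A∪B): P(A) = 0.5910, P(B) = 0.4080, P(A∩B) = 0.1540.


P(A∪B) = 0.5910 + 0.4080 - 0.1540
= 0.9990 - 0.1540
= 0.8450

P(A∪B) = 0.8450


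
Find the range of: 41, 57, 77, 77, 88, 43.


Max = 88, Min = 41
Range = 88 - 41 = 47

Range = 47


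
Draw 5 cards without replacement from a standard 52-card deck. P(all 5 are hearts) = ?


P(all hearts) = (13/52) × (12/51) × (11/50) × (10/49) × (9/48)
= 0.0005

P = 0.0005


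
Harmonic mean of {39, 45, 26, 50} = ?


Sum of reciprocals = 1/39 + 1/45 + 1/26 + 1/50 = 0.106325
HM = 4/0.106325 = 37.6206

HM = 37.6206


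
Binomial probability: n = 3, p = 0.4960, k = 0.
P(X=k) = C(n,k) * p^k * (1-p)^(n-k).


C(3,0) = 1
p^0 = 1.000000
(1-p)^3 = 0.128024
P = 1 * 1.000000 * 0.128024 = 0.1280

P(X=0) = 0.1280


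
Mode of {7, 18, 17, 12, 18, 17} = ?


Frequencies: 7:1, 12:1, 17:2, 18:2
Max frequency = 2
Mode = 17, 18

Mode = 17, 18


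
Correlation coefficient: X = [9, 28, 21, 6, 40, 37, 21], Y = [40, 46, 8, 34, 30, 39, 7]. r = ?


Mean X = 23.1429, Mean Y = 29.1429
SD X = 11.969349, SD Y = 14.446241
Cov = 12.693878
r = 12.693878/(11.969349*14.446241) = 0.0734

r = 0.0734


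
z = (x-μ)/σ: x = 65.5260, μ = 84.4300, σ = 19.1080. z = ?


z = (65.5260 - 84.4300)/19.1080
= -18.9040/19.1080
= -0.9893

z = -0.9893


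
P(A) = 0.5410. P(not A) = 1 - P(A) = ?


P(not A) = 1 - 0.5410 = 0.4590

P(not A) = 0.4590


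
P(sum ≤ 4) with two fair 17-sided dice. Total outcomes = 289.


Total outcomes = 17×17 = 289
Favorable (sum ≤ 4): 6
P = 6/289 = 0.0208

P = 0.0208


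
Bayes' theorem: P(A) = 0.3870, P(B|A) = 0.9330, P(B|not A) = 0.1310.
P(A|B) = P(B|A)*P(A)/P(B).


P(B) = P(B|A)*P(A) + P(B|A')*P(A')
= 0.9330*0.3870 + 0.1310*0.6130
= 0.361071 + 0.080303 = 0.441374
P(A|B) = 0.361071/0.441374 = 0.8181

P(A|B) = 0.8181


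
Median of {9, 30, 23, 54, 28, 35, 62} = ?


Sorted: 9, 23, 28, 30, 35, 54, 62
n = 7 (odd)
Middle value = 30

Median = 30


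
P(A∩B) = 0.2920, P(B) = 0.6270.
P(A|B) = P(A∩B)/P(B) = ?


P(A|B) = 0.2920/0.6270 = 0.4657

P(A|B) = 0.4657


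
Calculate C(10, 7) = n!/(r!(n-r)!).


C(10,7) = 10!/(7! × 3!)
= 3628800/(5040 × 6)
= 120

C(10,7) = 120


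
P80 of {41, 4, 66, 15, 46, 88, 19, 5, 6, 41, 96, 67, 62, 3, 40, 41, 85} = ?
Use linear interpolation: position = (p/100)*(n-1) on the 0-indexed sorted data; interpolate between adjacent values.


Sorted: 3, 4, 5, 6, 15, 19, 40, 41, 41, 41, 46, 62, 66, 67, 85, 88, 96
n = 17
Index = 80/100 * 16 = 12.8000
Lower = data[12] = 66, Upper = data[13] = 67
P80 = 66 + 0.8000*(1) = 66.8000

P80 = 66.8000


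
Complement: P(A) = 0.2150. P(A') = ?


P(not A) = 1 - 0.2150 = 0.7850

P(not A) = 0.7850


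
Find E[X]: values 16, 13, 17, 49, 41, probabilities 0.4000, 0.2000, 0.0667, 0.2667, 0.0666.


E[X] = 16*0.4000 + 13*0.2000 + 17*0.0667 + 49*0.2667 + 41*0.0666
= 6.4000 + 2.6000 + 1.1339 + 13.0683 + 2.7306
= 25.9328

E[X] = 25.9328


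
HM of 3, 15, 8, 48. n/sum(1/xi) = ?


Sum of reciprocals = 1/3 + 1/15 + 1/8 + 1/48 = 0.545833
HM = 4/0.545833 = 7.3282

HM = 7.3282


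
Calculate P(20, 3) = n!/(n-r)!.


P(20,3) = 20!/17!
= 2432902008176640000/355687428096000
= 6840

P(20,3) = 6840


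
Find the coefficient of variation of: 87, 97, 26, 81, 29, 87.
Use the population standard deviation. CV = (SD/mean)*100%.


Mean = 67.8333
SD = 28.9161
CV = (28.9161/67.8333)*100 = 42.6281%

CV = 42.6281%


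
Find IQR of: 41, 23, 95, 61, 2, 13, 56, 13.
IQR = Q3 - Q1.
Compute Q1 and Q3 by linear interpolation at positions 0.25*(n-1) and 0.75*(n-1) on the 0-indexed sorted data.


Sorted: 2, 13, 13, 23, 41, 56, 61, 95
Q1 (25th %ile) = 13.0000
Q3 (75th %ile) = 57.2500
IQR = 57.2500 - 13.0000 = 44.2500

IQR = 44.2500


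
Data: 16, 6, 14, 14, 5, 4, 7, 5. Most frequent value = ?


Frequencies: 4:1, 5:2, 6:1, 7:1, 14:2, 16:1
Max frequency = 2
Mode = 5, 14

Mode = 5, 14


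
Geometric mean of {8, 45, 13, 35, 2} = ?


Product = 8 × 45 × 13 × 35 × 2 = 327600
GM = 327600^(1/5) = 12.6785

GM = 12.6785


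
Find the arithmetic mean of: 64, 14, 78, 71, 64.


Sum = 64 + 14 + 78 + 71 + 64 = 291
n = 5
Mean = 291/5 = 58.2000

Mean = 58.2000


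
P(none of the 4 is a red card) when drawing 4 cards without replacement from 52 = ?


P(no red cards) = (26/52) × (25/51) × (24/50) × (23/49)
= 0.0552

P = 0.0552


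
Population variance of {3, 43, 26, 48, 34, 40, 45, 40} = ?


Mean = 34.8750
Squared deviations: 1016.0156, 66.0156, 78.7656, 172.2656, 0.7656, 26.2656, 102.5156, 26.2656
Sum = 1488.8750
Variance = 1488.8750/8 = 186.1094

Variance = 186.1094


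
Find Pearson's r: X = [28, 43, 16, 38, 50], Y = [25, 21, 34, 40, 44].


Mean X = 35.0000, Mean Y = 32.8000
SD X = 11.899580, SD Y = 8.704022
Cov = 25.400000
r = 25.400000/(11.899580*8.704022) = 0.2452

r = 0.2452


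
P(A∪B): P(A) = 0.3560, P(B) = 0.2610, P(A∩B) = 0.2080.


P(A∪B) = 0.3560 + 0.2610 - 0.2080
= 0.6170 - 0.2080
= 0.4090

P(A∪B) = 0.4090


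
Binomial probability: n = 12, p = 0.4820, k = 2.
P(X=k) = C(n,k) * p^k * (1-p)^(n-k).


C(12,2) = 66
p^2 = 0.232324
(1-p)^10 = 0.001391
P = 66 * 0.232324 * 0.001391 = 0.0213

P(X=2) = 0.0213


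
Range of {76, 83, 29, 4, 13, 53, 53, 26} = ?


Max = 83, Min = 4
Range = 83 - 4 = 79

Range = 79


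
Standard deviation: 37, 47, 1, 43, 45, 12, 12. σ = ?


Mean = 28.1429
Variance = 313.8367
SD = sqrt(313.8367) = 17.7154

SD = 17.7154


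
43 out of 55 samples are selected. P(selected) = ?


P = 43/55 = 0.7818

P = 0.7818


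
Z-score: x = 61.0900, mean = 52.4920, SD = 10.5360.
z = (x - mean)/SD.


z = (61.0900 - 52.4920)/10.5360
= 8.5980/10.5360
= 0.8161

z = 0.8161


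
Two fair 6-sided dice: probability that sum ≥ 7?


Total outcomes = 6×6 = 36
Favorable (sum ≥ 7): 21
P = 21/36 = 0.5833

P = 0.5833


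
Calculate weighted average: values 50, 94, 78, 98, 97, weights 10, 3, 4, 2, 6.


Numerator = 50*10 + 94*3 + 78*4 + 98*2 + 97*6 = 1872
Denominator = 10 + 3 + 4 + 2 + 6 = 25
WM = 1872/25 = 74.8800

WM = 74.8800


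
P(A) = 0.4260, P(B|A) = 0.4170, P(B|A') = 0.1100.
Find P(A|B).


P(B) = P(B|A)*P(A) + P(B|A')*P(A')
= 0.4170*0.4260 + 0.1100*0.5740
= 0.177642 + 0.063140 = 0.240782
P(A|B) = 0.177642/0.240782 = 0.7378

P(A|B) = 0.7378


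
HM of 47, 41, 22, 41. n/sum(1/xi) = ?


Sum of reciprocals = 1/47 + 1/41 + 1/22 + 1/41 = 0.115512
HM = 4/0.115512 = 34.6285

HM = 34.6285


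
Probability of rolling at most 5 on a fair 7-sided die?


Favorable outcomes (roll ≤ 5): 5
Total outcomes = 7
P = 5/7 = 0.7143

P = 0.7143


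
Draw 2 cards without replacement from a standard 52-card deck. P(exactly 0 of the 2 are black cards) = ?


Hypergeometric: P(X=0) = C(26,0)·C(26,2) / C(52,2)
= 1 × 325 / 1326
= 325/1326 = 0.2451

P = 0.2451


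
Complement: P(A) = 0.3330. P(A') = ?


P(not A) = 1 - 0.3330 = 0.6670

P(not A) = 0.6670


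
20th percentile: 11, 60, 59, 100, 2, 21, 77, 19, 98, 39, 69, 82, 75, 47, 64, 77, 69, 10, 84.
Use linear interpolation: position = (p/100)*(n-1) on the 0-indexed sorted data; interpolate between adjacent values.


Sorted: 2, 10, 11, 19, 21, 39, 47, 59, 60, 64, 69, 69, 75, 77, 77, 82, 84, 98, 100
n = 19
Index = 20/100 * 18 = 3.6000
Lower = data[3] = 19, Upper = data[4] = 21
P20 = 19 + 0.6000*(2) = 20.2000

P20 = 20.2000


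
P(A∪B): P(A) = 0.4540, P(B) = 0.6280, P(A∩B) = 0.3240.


P(A∪B) = 0.4540 + 0.6280 - 0.3240
= 1.0820 - 0.3240
= 0.7580

P(A∪B) = 0.7580


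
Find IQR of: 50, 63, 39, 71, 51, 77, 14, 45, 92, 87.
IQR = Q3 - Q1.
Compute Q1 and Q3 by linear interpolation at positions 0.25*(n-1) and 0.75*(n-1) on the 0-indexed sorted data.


Sorted: 14, 39, 45, 50, 51, 63, 71, 77, 87, 92
Q1 (25th %ile) = 46.2500
Q3 (75th %ile) = 75.5000
IQR = 75.5000 - 46.2500 = 29.2500

IQR = 29.2500


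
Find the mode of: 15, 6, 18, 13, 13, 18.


Frequencies: 6:1, 13:2, 15:1, 18:2
Max frequency = 2
Mode = 13, 18

Mode = 13, 18


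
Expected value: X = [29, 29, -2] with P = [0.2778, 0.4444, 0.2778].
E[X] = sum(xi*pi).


E[X] = 29*0.2778 + 29*0.4444 - 2*0.2778
= 8.0562 + 12.8876 - 0.5556
= 20.3882

E[X] = 20.3882


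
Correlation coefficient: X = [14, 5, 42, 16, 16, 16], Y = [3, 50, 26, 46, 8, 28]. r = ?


Mean X = 18.1667, Mean Y = 26.8333
SD X = 11.349254, SD Y = 17.458681
Cov = -38.138889
r = -38.138889/(11.349254*17.458681) = -0.1925

r = -0.1925


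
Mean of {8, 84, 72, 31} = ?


Sum = 8 + 84 + 72 + 31 = 195
n = 4
Mean = 195/4 = 48.7500

Mean = 48.7500


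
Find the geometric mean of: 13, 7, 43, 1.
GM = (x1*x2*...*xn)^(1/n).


Product = 13 × 7 × 43 × 1 = 3913
GM = 3913^(1/4) = 7.9091

GM = 7.9091


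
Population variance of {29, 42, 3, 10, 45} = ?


Mean = 25.8000
Squared deviations: 10.2400, 262.4400, 519.8400, 249.6400, 368.6400
Sum = 1410.8000
Variance = 1410.8000/5 = 282.1600

Variance = 282.1600


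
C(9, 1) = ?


C(9,1) = 9!/(1! × 8!)
= 362880/(1 × 40320)
= 9

C(9,1) = 9


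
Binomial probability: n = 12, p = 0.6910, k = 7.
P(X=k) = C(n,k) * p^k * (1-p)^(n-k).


C(12,7) = 792
p^7 = 0.075222
(1-p)^5 = 0.002817
P = 792 * 0.075222 * 0.002817 = 0.1678

P(X=7) = 0.1678


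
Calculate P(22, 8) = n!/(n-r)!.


P(22,8) = 22!/14!
= 1124000727777607680000/87178291200
= 12893126400

P(22,8) = 12893126400


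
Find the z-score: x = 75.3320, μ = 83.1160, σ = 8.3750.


z = (75.3320 - 83.1160)/8.3750
= -7.7840/8.3750
= -0.9294

z = -0.9294


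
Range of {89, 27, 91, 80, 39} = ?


Max = 91, Min = 27
Range = 91 - 27 = 64

Range = 64


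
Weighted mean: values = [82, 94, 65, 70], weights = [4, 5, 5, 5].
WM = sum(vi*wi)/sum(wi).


Numerator = 82*4 + 94*5 + 65*5 + 70*5 = 1473
Denominator = 4 + 5 + 5 + 5 = 19
WM = 1473/19 = 77.5263

WM = 77.5263


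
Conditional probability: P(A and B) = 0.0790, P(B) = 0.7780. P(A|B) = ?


P(A|B) = 0.0790/0.7780 = 0.1015

P(A|B) = 0.1015


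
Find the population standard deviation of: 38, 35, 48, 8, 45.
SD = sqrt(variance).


Mean = 34.8000
Variance = 201.3600
SD = sqrt(201.3600) = 14.1901

SD = 14.1901


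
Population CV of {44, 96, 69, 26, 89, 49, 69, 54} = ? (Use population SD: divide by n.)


Mean = 62.0000
SD = 21.8975
CV = (21.8975/62.0000)*100 = 35.3185%

CV = 35.3185%


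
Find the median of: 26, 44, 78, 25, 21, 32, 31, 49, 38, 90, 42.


Sorted: 21, 25, 26, 31, 32, 38, 42, 44, 49, 78, 90
n = 11 (odd)
Middle value = 38

Median = 38


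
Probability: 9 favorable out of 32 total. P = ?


P = 9/32 = 0.2812

P = 0.2812


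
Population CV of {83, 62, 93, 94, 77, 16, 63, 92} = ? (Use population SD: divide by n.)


Mean = 72.5000
SD = 24.4591
CV = (24.4591/72.5000)*100 = 33.7368%

CV = 33.7368%


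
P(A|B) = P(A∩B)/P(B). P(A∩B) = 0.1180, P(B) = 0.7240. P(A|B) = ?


P(A|B) = 0.1180/0.7240 = 0.1630

P(A|B) = 0.1630


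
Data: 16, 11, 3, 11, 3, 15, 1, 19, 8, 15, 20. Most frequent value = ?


Frequencies: 1:1, 3:2, 8:1, 11:2, 15:2, 16:1, 19:1, 20:1
Max frequency = 2
Mode = 3, 11, 15

Mode = 3, 11, 15


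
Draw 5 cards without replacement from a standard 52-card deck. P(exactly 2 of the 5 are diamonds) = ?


Hypergeometric: P(X=2) = C(13,2)·C(39,3) / C(52,5)
= 78 × 9139 / 2598960
= 712842/2598960 = 0.2743

P = 0.2743


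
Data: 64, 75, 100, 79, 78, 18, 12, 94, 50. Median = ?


Sorted: 12, 18, 50, 64, 75, 78, 79, 94, 100
n = 9 (odd)
Middle value = 75

Median = 75


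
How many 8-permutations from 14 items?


P(14,8) = 14!/6!
= 87178291200/720
= 121080960

P(14,8) = 121080960


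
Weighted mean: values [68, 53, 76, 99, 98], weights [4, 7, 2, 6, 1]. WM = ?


Numerator = 68*4 + 53*7 + 76*2 + 99*6 + 98*1 = 1487
Denominator = 4 + 7 + 2 + 6 + 1 = 20
WM = 1487/20 = 74.3500

WM = 74.3500


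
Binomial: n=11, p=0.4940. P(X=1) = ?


C(11,1) = 11
p^1 = 0.494000
(1-p)^10 = 0.001100
P = 11 * 0.494000 * 0.001100 = 0.0060

P(X=1) = 0.0060


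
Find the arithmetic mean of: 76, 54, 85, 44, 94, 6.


Sum = 76 + 54 + 85 + 44 + 94 + 6 = 359
n = 6
Mean = 359/6 = 59.8333

Mean = 59.8333


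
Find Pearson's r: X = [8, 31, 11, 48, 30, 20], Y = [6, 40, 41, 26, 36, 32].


Mean X = 24.6667, Mean Y = 30.1667
SD X = 13.535960, SD Y = 11.922202
Cov = 40.388889
r = 40.388889/(13.535960*11.922202) = 0.2503

r = 0.2503


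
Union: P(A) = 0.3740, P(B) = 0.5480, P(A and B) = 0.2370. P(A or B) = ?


P(A∪B) = 0.3740 + 0.5480 - 0.2370
= 0.9220 - 0.2370
= 0.6850

P(A∪B) = 0.6850


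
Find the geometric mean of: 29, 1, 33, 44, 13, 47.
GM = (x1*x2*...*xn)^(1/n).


Product = 29 × 1 × 33 × 44 × 13 × 47 = 25727988
GM = 25727988^(1/6) = 17.1818

GM = 17.1818


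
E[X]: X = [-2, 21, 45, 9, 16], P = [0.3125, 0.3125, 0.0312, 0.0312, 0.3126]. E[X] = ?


E[X] = -2*0.3125 + 21*0.3125 + 45*0.0312 + 9*0.0312 + 16*0.3126
= -0.6250 + 6.5625 + 1.4040 + 0.2808 + 5.0016
= 12.6239

E[X] = 12.6239


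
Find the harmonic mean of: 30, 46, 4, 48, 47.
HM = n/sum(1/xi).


Sum of reciprocals = 1/30 + 1/46 + 1/4 + 1/48 + 1/47 = 0.347182
HM = 5/0.347182 = 14.4017

HM = 14.4017


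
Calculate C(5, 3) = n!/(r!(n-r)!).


C(5,3) = 5!/(3! × 2!)
= 120/(6 × 2)
= 10

C(5,3) = 10


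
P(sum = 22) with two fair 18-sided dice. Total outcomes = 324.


Total outcomes = 18×18 = 324
Favorable (sum = 22): 15
P = 15/324 = 0.0463

P = 0.0463


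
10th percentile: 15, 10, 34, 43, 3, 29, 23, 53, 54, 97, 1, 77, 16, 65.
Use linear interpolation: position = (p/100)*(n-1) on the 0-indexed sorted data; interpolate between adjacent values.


Sorted: 1, 3, 10, 15, 16, 23, 29, 34, 43, 53, 54, 65, 77, 97
n = 14
Index = 10/100 * 13 = 1.3000
Lower = data[1] = 3, Upper = data[2] = 10
P10 = 3 + 0.3000*(7) = 5.1000

P10 = 5.1000


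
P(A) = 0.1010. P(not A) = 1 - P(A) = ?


P(not A) = 1 - 0.1010 = 0.8990

P(not A) = 0.8990


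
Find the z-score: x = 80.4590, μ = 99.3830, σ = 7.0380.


z = (80.4590 - 99.3830)/7.0380
= -18.9240/7.0380
= -2.6888

z = -2.6888


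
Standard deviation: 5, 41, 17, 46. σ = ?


Mean = 27.2500
Variance = 285.1875
SD = sqrt(285.1875) = 16.8875

SD = 16.8875


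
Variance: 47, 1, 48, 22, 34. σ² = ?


Mean = 30.4000
Squared deviations: 275.5600, 864.3600, 309.7600, 70.5600, 12.9600
Sum = 1533.2000
Variance = 1533.2000/5 = 306.6400

Variance = 306.6400


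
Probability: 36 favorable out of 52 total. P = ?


P = 36/52 = 0.6923

P = 0.6923


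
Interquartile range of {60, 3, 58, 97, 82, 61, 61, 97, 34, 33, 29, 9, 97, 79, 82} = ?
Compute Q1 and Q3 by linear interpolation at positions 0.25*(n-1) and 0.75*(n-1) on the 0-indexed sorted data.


Sorted: 3, 9, 29, 33, 34, 58, 60, 61, 61, 79, 82, 82, 97, 97, 97
Q1 (25th %ile) = 33.5000
Q3 (75th %ile) = 82.0000
IQR = 82.0000 - 33.5000 = 48.5000

IQR = 48.5000


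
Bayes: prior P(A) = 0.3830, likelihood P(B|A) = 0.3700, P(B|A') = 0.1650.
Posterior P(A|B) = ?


P(B) = P(B|A)*P(A) + P(B|A')*P(A')
= 0.3700*0.3830 + 0.1650*0.6170
= 0.141710 + 0.101805 = 0.243515
P(A|B) = 0.141710/0.243515 = 0.5819

P(A|B) = 0.5819


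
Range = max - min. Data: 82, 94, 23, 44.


Max = 94, Min = 23
Range = 94 - 23 = 71

Range = 71


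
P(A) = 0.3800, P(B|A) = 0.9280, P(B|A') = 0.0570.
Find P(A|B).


P(B) = P(B|A)*P(A) + P(B|A')*P(A')
= 0.9280*0.3800 + 0.0570*0.6200
= 0.352640 + 0.035340 = 0.387980
P(A|B) = 0.352640/0.387980 = 0.9089

P(A|B) = 0.9089


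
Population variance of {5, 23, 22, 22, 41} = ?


Mean = 22.6000
Squared deviations: 309.7600, 0.1600, 0.3600, 0.3600, 338.5600
Sum = 649.2000
Variance = 649.2000/5 = 129.8400

Variance = 129.8400


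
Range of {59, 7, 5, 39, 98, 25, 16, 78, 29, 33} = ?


Max = 98, Min = 5
Range = 98 - 5 = 93

Range = 93


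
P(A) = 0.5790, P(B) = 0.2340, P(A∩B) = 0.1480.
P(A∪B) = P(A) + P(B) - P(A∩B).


P(A∪B) = 0.5790 + 0.2340 - 0.1480
= 0.8130 - 0.1480
= 0.6650

P(A∪B) = 0.6650


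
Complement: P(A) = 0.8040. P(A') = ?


P(not A) = 1 - 0.8040 = 0.1960

P(not A) = 0.1960


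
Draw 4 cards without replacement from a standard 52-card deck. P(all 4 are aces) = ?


P(all aces) = (4/52) × (3/51) × (2/50) × (1/49)
= 3.6938e-06

P = 3.6938e-06


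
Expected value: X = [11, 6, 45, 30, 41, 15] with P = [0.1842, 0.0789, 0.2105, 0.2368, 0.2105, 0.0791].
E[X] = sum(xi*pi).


E[X] = 11*0.1842 + 6*0.0789 + 45*0.2105 + 30*0.2368 + 41*0.2105 + 15*0.0791
= 2.0262 + 0.4734 + 9.4725 + 7.1040 + 8.6305 + 1.1865
= 28.8931

E[X] = 28.8931


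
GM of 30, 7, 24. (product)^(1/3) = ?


Product = 30 × 7 × 24 = 5040
GM = 5040^(1/3) = 17.1452

GM = 17.1452


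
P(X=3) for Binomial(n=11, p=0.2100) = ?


C(11,3) = 165
p^3 = 0.009261
(1-p)^8 = 0.151711
P = 165 * 0.009261 * 0.151711 = 0.2318

P(X=3) = 0.2318


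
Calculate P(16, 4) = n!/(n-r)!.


P(16,4) = 16!/12!
= 20922789888000/479001600
= 43680

P(16,4) = 43680


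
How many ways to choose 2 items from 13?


C(13,2) = 13!/(2! × 11!)
= 6227020800/(2 × 39916800)
= 78

C(13,2) = 78


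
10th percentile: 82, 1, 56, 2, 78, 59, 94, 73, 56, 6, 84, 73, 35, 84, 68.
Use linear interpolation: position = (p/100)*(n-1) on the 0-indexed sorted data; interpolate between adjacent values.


Sorted: 1, 2, 6, 35, 56, 56, 59, 68, 73, 73, 78, 82, 84, 84, 94
n = 15
Index = 10/100 * 14 = 1.4000
Lower = data[1] = 2, Upper = data[2] = 6
P10 = 2 + 0.4000*(4) = 3.6000

P10 = 3.6000


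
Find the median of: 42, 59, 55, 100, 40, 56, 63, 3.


Sorted: 3, 40, 42, 55, 56, 59, 63, 100
n = 8 (even)
Middle values: 55 and 56
Median = (55+56)/2 = 55.5000

Median = 55.5000


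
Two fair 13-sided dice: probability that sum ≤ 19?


Total outcomes = 13×13 = 169
Favorable (sum ≤ 19): 141
P = 141/169 = 0.8343

P = 0.8343


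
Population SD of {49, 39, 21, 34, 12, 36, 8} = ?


Mean = 28.4286
Variance = 195.1020
SD = sqrt(195.1020) = 13.9679

SD = 13.9679


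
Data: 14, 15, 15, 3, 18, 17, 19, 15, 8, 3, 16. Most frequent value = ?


Frequencies: 3:2, 8:1, 14:1, 15:3, 16:1, 17:1, 18:1, 19:1
Max frequency = 3
Mode = 15

Mode = 15


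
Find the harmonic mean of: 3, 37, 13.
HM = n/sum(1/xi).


Sum of reciprocals = 1/3 + 1/37 + 1/13 = 0.437283
HM = 3/0.437283 = 6.8605

HM = 6.8605


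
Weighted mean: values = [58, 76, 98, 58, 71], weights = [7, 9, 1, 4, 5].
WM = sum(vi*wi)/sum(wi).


Numerator = 58*7 + 76*9 + 98*1 + 58*4 + 71*5 = 1775
Denominator = 7 + 9 + 1 + 4 + 5 = 26
WM = 1775/26 = 68.2692

WM = 68.2692


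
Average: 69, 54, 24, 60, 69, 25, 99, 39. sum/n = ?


Sum = 69 + 54 + 24 + 60 + 69 + 25 + 99 + 39 = 439
n = 8
Mean = 439/8 = 54.8750

Mean = 54.8750
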